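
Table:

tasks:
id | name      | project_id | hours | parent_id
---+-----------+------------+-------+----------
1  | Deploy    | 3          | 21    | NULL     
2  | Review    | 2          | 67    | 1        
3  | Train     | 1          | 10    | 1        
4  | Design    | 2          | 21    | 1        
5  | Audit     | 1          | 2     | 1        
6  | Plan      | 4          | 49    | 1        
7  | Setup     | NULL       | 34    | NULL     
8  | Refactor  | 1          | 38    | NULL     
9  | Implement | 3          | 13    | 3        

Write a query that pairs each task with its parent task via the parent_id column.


This is a self-join: tasks is joined to a second copy of itself, matching each row's parent_id to another row's id. Use LEFT JOIN so rows with parent_id=NULL are kept.
  - task 1 (Deploy): parent_id=NULL -> NULL
  - task 2 (Review): parent_id=1 -> Deploy
  - task 3 (Train): parent_id=1 -> Deploy
  - task 4 (Design): parent_id=1 -> Deploy
  - task 5 (Audit): parent_id=1 -> Deploy
  - task 6 (Plan): parent_id=1 -> Deploy
  - task 7 (Setup): parent_id=NULL -> NULL
  - task 8 (Refactor): parent_id=NULL -> NULL
  - task 9 (Implement): parent_id=3 -> Train

SQL:
SELECT a.name AS item, b.name AS parent
FROM tasks a
LEFT JOIN tasks b ON a.parent_id = b.id

Result:
item      | parent
----------+-------
Deploy    | NULL  
Review    | Deploy
Train     | Deploy
Design    | Deploy
Audit     | Deploy
Plan      | Deploy
Setup     | NULL  
Refactor  | NULL  
Implement | Train 


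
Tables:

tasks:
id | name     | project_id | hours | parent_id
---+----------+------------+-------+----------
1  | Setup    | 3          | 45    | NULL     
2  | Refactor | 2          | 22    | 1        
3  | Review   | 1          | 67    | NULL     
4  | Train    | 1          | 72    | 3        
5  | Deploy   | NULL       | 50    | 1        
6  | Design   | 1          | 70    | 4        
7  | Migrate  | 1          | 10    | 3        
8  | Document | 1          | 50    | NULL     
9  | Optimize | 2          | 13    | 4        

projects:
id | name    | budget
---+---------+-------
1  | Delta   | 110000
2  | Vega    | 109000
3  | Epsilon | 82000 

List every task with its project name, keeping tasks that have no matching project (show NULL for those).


LEFT JOIN keeps every row from tasks (the left table); where project_id has no match in projects, the project columns become NULL. Walk through each task:
  - task 1 (Setup): project_id=3 -> matches Epsilon
  - task 2 (Refactor): project_id=2 -> matches Vega
  - task 3 (Review): project_id=1 -> matches Delta
  - task 4 (Train): project_id=1 -> matches Delta
  - task 5 (Deploy): project_id=NULL, no match -> kept with NULL
  - task 6 (Design): project_id=1 -> matches Delta
  - task 7 (Migrate): project_id=1 -> matches Delta
  - task 8 (Document): project_id=1 -> matches Delta
  - task 9 (Optimize): project_id=2 -> matches Vega
All 9 rows appear; 1 has NULL project.

SQL:
SELECT a.name, b.name AS project
FROM tasks a
LEFT JOIN projects b ON a.project_id = b.id

Result:
name     | project
---------+--------
Setup    | Epsilon
Refactor | Vega   
Review   | Delta  
Train    | Delta  
Deploy   | NULL   
Design   | Delta  
Migrate  | Delta  
Document | Delta  
Optimize | Vega   


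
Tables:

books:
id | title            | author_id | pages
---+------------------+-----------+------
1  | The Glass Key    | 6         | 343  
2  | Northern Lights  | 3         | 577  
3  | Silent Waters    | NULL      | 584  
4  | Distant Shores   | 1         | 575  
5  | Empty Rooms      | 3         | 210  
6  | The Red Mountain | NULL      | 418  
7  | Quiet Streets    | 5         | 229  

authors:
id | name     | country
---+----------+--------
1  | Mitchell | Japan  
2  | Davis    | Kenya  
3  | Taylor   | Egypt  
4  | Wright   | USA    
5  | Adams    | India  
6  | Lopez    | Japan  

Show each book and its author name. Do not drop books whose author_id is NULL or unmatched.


LEFT JOIN keeps every row from books (the left table); where author_id has no match in authors, the author columns become NULL. Walk through each book:
  - book 1 (The Glass Key): author_id=6 -> matches Lopez
  - book 2 (Northern Lights): author_id=3 -> matches Taylor
  - book 3 (Silent Waters): author_id=NULL, no match -> kept with NULL
  - book 4 (Distant Shores): author_id=1 -> matches Mitchell
  - book 5 (Empty Rooms): author_id=3 -> matches Taylor
  - book 6 (The Red Mountain): author_id=NULL, no match -> kept with NULL
  - book 7 (Quiet Streets): author_id=5 -> matches Adams
All 7 rows appear; 2 have NULL author.

SQL:
SELECT a.title, b.name AS author
FROM books a
LEFT JOIN authors b ON a.author_id = b.id

Result:
title            | author  
-----------------+---------
The Glass Key    | Lopez   
Northern Lights  | Taylor  
Silent Waters    | NULL    
Distant Shores   | Mitchell
Empty Rooms      | Taylor  
The Red Mountain | NULL    
Quiet Streets    | Adams   


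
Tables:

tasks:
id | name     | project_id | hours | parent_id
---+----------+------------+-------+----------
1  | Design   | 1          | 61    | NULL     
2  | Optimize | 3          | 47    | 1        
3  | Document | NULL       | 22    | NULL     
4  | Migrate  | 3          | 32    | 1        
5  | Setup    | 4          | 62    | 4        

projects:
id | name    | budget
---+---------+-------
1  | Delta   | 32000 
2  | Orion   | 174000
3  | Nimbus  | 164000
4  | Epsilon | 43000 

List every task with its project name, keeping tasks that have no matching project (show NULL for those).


LEFT JOIN keeps every row from tasks (the left table); where project_id has no match in projects, the project columns become NULL. Walk through each task:
  - task 1 (Design): project_id=1 -> matches Delta
  - task 2 (Optimize): project_id=3 -> matches Nimbus
  - task 3 (Document): project_id=NULL, no match -> kept with NULL
  - task 4 (Migrate): project_id=3 -> matches Nimbus
  - task 5 (Setup): project_id=4 -> matches Epsilon
All 5 rows appear; 1 has NULL project.

SQL:
SELECT a.name, b.name AS project
FROM tasks a
LEFT JOIN projects b ON a.project_id = b.id

Result:
name     | project
---------+--------
Design   | Delta  
Optimize | Nimbus 
Document | NULL   
Migrate  | Nimbus 
Setup    | Epsilon


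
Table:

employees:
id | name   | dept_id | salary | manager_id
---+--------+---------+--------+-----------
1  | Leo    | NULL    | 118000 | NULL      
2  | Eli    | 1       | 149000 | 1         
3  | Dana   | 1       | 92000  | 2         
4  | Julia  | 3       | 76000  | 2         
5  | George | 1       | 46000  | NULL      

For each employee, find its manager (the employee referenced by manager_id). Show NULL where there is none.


This is a self-join: employees is joined to a second copy of itself, matching each row's manager_id to another row's id. Use LEFT JOIN so rows with manager_id=NULL are kept.
  - employee 1 (Leo): manager_id=NULL -> NULL
  - employee 2 (Eli): manager_id=1 -> Leo
  - employee 3 (Dana): manager_id=2 -> Eli
  - employee 4 (Julia): manager_id=2 -> Eli
  - employee 5 (George): manager_id=NULL -> NULL

SQL:
SELECT a.name AS item, b.name AS manager
FROM employees a
LEFT JOIN employees b ON a.manager_id = b.id

Result:
item   | manager
-------+--------
Leo    | NULL   
Eli    | Leo    
Dana   | Eli    
Julia  | Eli    
George | NULL   


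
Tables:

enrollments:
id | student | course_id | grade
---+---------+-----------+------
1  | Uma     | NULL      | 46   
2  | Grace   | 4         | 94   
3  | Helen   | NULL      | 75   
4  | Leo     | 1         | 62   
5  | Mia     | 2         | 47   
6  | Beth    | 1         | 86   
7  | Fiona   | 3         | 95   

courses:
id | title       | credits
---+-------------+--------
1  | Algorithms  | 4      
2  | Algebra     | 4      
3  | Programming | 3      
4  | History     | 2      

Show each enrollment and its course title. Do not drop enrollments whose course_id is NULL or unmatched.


LEFT JOIN keeps every row from enrollments (the left table); where course_id has no match in courses, the course columns become NULL. Walk through each enrollment:
  - enrollment 1 (Uma): course_id=NULL, no match -> kept with NULL
  - enrollment 2 (Grace): course_id=4 -> matches History
  - enrollment 3 (Helen): course_id=NULL, no match -> kept with NULL
  - enrollment 4 (Leo): course_id=1 -> matches Algorithms
  - enrollment 5 (Mia): course_id=2 -> matches Algebra
  - enrollment 6 (Beth): course_id=1 -> matches Algorithms
  - enrollment 7 (Fiona): course_id=3 -> matches Programming
All 7 rows appear; 2 have NULL course.

SQL:
SELECT a.student, b.title AS course
FROM enrollments a
LEFT JOIN courses b ON a.course_id = b.id

Result:
student | course     
--------+------------
Uma     | NULL       
Grace   | History    
Helen   | NULL       
Leo     | Algorithms 
Mia     | Algebra    
Beth    | Algorithms 
Fiona   | Programming


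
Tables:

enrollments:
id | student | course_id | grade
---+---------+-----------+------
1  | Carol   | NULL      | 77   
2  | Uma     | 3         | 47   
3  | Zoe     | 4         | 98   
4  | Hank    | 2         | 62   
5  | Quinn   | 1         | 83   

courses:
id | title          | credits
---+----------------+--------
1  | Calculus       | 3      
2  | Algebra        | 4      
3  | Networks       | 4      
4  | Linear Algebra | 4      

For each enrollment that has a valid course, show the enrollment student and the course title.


INNER JOIN keeps only enrollments rows whose course_id matches an id in courses. Walk through each enrollment:
  - enrollment 1 (Carol): course_id=NULL, no match -> dropped
  - enrollment 2 (Uma): course_id=3 -> matches Networks
  - enrollment 3 (Zoe): course_id=4 -> matches Linear Algebra
  - enrollment 4 (Hank): course_id=2 -> matches Algebra
  - enrollment 5 (Quinn): course_id=1 -> matches Calculus
So 1 of 5 rows is dropped.

SQL:
SELECT a.student, b.title AS course
FROM enrollments a
INNER JOIN courses b ON a.course_id = b.id

Result:
student | course        
--------+---------------
Uma     | Networks      
Zoe     | Linear Algebra
Hank    | Algebra       
Quinn   | Calculus      


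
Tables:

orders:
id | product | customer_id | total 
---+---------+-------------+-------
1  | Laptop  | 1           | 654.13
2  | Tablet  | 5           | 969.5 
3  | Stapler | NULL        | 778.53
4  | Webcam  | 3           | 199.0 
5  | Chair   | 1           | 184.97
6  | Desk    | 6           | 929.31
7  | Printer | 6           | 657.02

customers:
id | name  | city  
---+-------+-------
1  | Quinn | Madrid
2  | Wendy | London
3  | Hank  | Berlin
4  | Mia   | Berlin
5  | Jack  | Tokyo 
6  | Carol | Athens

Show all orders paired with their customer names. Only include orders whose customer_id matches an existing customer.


INNER JOIN keeps only orders rows whose customer_id matches an id in customers. Walk through each order:
  - order 1 (Laptop): customer_id=1 -> matches Quinn
  - order 2 (Tablet): customer_id=5 -> matches Jack
  - order 3 (Stapler): customer_id=NULL, no match -> dropped
  - order 4 (Webcam): customer_id=3 -> matches Hank
  - order 5 (Chair): customer_id=1 -> matches Quinn
  - order 6 (Desk): customer_id=6 -> matches Carol
  - order 7 (Printer): customer_id=6 -> matches Carol
So 1 of 7 rows is dropped.

SQL:
SELECT a.product, b.name AS customer
FROM orders a
INNER JOIN customers b ON a.customer_id = b.id

Result:
product | customer
--------+---------
Laptop  | Quinn   
Tablet  | Jack    
Webcam  | Hank    
Chair   | Quinn   
Desk    | Carol   
Printer | Carol   


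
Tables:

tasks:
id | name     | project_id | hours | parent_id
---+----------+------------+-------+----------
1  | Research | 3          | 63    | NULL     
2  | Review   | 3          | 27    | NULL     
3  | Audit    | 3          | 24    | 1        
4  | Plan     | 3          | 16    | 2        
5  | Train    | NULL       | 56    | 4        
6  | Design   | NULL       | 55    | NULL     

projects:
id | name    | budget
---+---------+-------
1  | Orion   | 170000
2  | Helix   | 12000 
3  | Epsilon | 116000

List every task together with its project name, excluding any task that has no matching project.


INNER JOIN keeps only tasks rows whose project_id matches an id in projects. Walk through each task:
  - task 1 (Research): project_id=3 -> matches Epsilon
  - task 2 (Review): project_id=3 -> matches Epsilon
  - task 3 (Audit): project_id=3 -> matches Epsilon
  - task 4 (Plan): project_id=3 -> matches Epsilon
  - task 5 (Train): project_id=NULL, no match -> dropped
  - task 6 (Design): project_id=NULL, no match -> dropped
So 2 of 6 rows are dropped.

SQL:
SELECT a.name, b.name AS project
FROM tasks a
INNER JOIN projects b ON a.project_id = b.id

Result:
name     | project
---------+--------
Research | Epsilon
Review   | Epsilon
Audit    | Epsilon
Plan     | Epsilon


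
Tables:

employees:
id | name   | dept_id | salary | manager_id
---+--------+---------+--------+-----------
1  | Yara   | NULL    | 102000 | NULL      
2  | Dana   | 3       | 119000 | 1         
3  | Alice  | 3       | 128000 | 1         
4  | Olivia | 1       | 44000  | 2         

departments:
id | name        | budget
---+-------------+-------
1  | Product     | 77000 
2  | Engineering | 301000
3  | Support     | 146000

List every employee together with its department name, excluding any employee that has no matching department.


INNER JOIN keeps only employees rows whose dept_id matches an id in departments. Walk through each employee:
  - employee 1 (Yara): dept_id=NULL, no match -> dropped
  - employee 2 (Dana): dept_id=3 -> matches Support
  - employee 3 (Alice): dept_id=3 -> matches Support
  - employee 4 (Olivia): dept_id=1 -> matches Product
So 1 of 4 rows is dropped.

SQL:
SELECT a.name, b.name AS department
FROM employees a
INNER JOIN departments b ON a.dept_id = b.id

Result:
name   | department
-------+-----------
Dana   | Support   
Alice  | Support   
Olivia | Product   


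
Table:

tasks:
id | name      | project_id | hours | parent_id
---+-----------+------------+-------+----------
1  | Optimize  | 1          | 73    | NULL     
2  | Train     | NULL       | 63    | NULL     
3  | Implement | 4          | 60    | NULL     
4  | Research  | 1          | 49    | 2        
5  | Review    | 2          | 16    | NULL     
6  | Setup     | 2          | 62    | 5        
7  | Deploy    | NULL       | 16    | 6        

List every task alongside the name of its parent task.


This is a self-join: tasks is joined to a second copy of itself, matching each row's parent_id to another row's id. Use LEFT JOIN so rows with parent_id=NULL are kept.
  - task 1 (Optimize): parent_id=NULL -> NULL
  - task 2 (Train): parent_id=NULL -> NULL
  - task 3 (Implement): parent_id=NULL -> NULL
  - task 4 (Research): parent_id=2 -> Train
  - task 5 (Review): parent_id=NULL -> NULL
  - task 6 (Setup): parent_id=5 -> Review
  - task 7 (Deploy): parent_id=6 -> Setup

SQL:
SELECT a.name AS item, b.name AS parent
FROM tasks a
LEFT JOIN tasks b ON a.parent_id = b.id

Result:
item      | parent
----------+-------
Optimize  | NULL  
Train     | NULL  
Implement | NULL  
Research  | Train 
Review    | NULL  
Setup     | Review
Deploy    | Setup 


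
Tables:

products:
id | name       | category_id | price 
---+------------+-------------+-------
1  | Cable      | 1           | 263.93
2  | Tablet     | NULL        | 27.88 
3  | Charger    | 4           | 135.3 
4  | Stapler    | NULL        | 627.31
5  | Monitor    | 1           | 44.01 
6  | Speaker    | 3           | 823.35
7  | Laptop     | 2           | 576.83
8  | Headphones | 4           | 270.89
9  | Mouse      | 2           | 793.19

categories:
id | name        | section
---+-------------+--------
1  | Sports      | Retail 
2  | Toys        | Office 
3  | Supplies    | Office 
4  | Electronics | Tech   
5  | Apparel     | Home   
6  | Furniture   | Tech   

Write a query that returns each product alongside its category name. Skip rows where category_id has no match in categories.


INNER JOIN keeps only products rows whose category_id matches an id in categories. Walk through each product:
  - product 1 (Cable): category_id=1 -> matches Sports
  - product 2 (Tablet): category_id=NULL, no match -> dropped
  - product 3 (Charger): category_id=4 -> matches Electronics
  - product 4 (Stapler): category_id=NULL, no match -> dropped
  - product 5 (Monitor): category_id=1 -> matches Sports
  - product 6 (Speaker): category_id=3 -> matches Supplies
  - product 7 (Laptop): category_id=2 -> matches Toys
  - product 8 (Headphones): category_id=4 -> matches Electronics
  - product 9 (Mouse): category_id=2 -> matches Toys
So 2 of 9 rows are dropped.

SQL:
SELECT a.name, b.name AS category
FROM products a
INNER JOIN categories b ON a.category_id = b.id

Result:
name       | category   
-----------+------------
Cable      | Sports     
Charger    | Electronics
Monitor    | Sports     
Speaker    | Supplies   
Laptop     | Toys       
Headphones | Electronics
Mouse      | Toys       


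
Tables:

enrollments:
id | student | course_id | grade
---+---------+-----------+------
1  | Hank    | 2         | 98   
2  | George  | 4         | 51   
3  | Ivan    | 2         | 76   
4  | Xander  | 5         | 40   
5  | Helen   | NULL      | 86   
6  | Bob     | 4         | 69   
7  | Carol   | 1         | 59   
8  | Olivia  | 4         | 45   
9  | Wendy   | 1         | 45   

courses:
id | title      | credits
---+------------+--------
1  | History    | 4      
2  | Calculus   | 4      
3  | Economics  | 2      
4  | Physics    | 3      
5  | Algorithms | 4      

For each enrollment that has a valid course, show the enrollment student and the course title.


INNER JOIN keeps only enrollments rows whose course_id matches an id in courses. Walk through each enrollment:
  - enrollment 1 (Hank): course_id=2 -> matches Calculus
  - enrollment 2 (George): course_id=4 -> matches Physics
  - enrollment 3 (Ivan): course_id=2 -> matches Calculus
  - enrollment 4 (Xander): course_id=5 -> matches Algorithms
  - enrollment 5 (Helen): course_id=NULL, no match -> dropped
  - enrollment 6 (Bob): course_id=4 -> matches Physics
  - enrollment 7 (Carol): course_id=1 -> matches History
  - enrollment 8 (Olivia): course_id=4 -> matches Physics
  - enrollment 9 (Wendy): course_id=1 -> matches History
So 1 of 9 rows is dropped.

SQL:
SELECT a.student, b.title AS course
FROM enrollments a
INNER JOIN courses b ON a.course_id = b.id

Result:
student | course    
--------+-----------
Hank    | Calculus  
George  | Physics   
Ivan    | Calculus  
Xander  | Algorithms
Bob     | Physics   
Carol   | History   
Olivia  | Physics   
Wendy   | History   


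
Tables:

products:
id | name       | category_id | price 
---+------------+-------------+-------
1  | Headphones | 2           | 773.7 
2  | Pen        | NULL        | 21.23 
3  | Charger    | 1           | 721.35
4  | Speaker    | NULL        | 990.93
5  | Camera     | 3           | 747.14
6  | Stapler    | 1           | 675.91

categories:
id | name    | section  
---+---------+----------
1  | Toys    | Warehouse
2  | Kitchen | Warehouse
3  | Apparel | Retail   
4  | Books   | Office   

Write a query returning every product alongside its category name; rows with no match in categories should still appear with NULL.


LEFT JOIN keeps every row from products (the left table); where category_id has no match in categories, the category columns become NULL. Walk through each product:
  - product 1 (Headphones): category_id=2 -> matches Kitchen
  - product 2 (Pen): category_id=NULL, no match -> kept with NULL
  - product 3 (Charger): category_id=1 -> matches Toys
  - product 4 (Speaker): category_id=NULL, no match -> kept with NULL
  - product 5 (Camera): category_id=3 -> matches Apparel
  - product 6 (Stapler): category_id=1 -> matches Toys
All 6 rows appear; 2 have NULL category.

SQL:
SELECT a.name, b.name AS category
FROM products a
LEFT JOIN categories b ON a.category_id = b.id

Result:
name       | category
-----------+---------
Headphones | Kitchen 
Pen        | NULL    
Charger    | Toys    
Speaker    | NULL    
Camera     | Apparel 
Stapler    | Toys    


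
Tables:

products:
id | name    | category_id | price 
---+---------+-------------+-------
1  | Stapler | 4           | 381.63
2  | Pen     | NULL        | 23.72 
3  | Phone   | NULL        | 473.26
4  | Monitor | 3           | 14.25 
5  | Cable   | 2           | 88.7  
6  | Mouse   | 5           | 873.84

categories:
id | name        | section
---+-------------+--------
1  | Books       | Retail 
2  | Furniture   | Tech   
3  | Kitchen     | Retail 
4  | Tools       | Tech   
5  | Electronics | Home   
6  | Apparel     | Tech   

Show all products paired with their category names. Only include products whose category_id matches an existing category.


INNER JOIN keeps only products rows whose category_id matches an id in categories. Walk through each product:
  - product 1 (Stapler): category_id=4 -> matches Tools
  - product 2 (Pen): category_id=NULL, no match -> dropped
  - product 3 (Phone): category_id=NULL, no match -> dropped
  - product 4 (Monitor): category_id=3 -> matches Kitchen
  - product 5 (Cable): category_id=2 -> matches Furniture
  - product 6 (Mouse): category_id=5 -> matches Electronics
So 2 of 6 rows are dropped.

SQL:
SELECT a.name, b.name AS category
FROM products a
INNER JOIN categories b ON a.category_id = b.id

Result:
name    | category   
--------+------------
Stapler | Tools      
Monitor | Kitchen    
Cable   | Furniture  
Mouse   | Electronics


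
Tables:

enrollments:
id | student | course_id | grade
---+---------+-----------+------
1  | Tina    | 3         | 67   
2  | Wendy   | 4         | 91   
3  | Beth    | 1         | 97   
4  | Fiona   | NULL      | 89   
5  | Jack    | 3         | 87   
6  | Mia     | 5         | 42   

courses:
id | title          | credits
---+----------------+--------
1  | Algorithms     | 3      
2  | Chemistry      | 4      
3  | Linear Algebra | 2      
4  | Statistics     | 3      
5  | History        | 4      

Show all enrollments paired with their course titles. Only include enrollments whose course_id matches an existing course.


INNER JOIN keeps only enrollments rows whose course_id matches an id in courses. Walk through each enrollment:
  - enrollment 1 (Tina): course_id=3 -> matches Linear Algebra
  - enrollment 2 (Wendy): course_id=4 -> matches Statistics
  - enrollment 3 (Beth): course_id=1 -> matches Algorithms
  - enrollment 4 (Fiona): course_id=NULL, no match -> dropped
  - enrollment 5 (Jack): course_id=3 -> matches Linear Algebra
  - enrollment 6 (Mia): course_id=5 -> matches History
So 1 of 6 rows is dropped.

SQL:
SELECT a.student, b.title AS course
FROM enrollments a
INNER JOIN courses b ON a.course_id = b.id

Result:
student | course        
--------+---------------
Tina    | Linear Algebra
Wendy   | Statistics    
Beth    | Algorithms    
Jack    | Linear Algebra
Mia     | History       


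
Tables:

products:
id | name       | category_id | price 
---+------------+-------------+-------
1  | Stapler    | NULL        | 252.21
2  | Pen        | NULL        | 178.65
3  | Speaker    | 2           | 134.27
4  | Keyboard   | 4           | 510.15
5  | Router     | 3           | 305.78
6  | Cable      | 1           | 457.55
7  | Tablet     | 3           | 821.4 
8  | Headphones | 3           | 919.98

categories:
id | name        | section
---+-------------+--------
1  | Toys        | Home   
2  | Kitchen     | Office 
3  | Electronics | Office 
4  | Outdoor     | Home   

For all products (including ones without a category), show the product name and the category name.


LEFT JOIN keeps every row from products (the left table); where category_id has no match in categories, the category columns become NULL. Walk through each product:
  - product 1 (Stapler): category_id=NULL, no match -> kept with NULL
  - product 2 (Pen): category_id=NULL, no match -> kept with NULL
  - product 3 (Speaker): category_id=2 -> matches Kitchen
  - product 4 (Keyboard): category_id=4 -> matches Outdoor
  - product 5 (Router): category_id=3 -> matches Electronics
  - product 6 (Cable): category_id=1 -> matches Toys
  - product 7 (Tablet): category_id=3 -> matches Electronics
  - product 8 (Headphones): category_id=3 -> matches Electronics
All 8 rows appear; 2 have NULL category.

SQL:
SELECT a.name, b.name AS category
FROM products a
LEFT JOIN categories b ON a.category_id = b.id

Result:
name       | category   
-----------+------------
Stapler    | NULL       
Pen        | NULL       
Speaker    | Kitchen    
Keyboard   | Outdoor    
Router     | Electronics
Cable      | Toys       
Tablet     | Electronics
Headphones | Electronics


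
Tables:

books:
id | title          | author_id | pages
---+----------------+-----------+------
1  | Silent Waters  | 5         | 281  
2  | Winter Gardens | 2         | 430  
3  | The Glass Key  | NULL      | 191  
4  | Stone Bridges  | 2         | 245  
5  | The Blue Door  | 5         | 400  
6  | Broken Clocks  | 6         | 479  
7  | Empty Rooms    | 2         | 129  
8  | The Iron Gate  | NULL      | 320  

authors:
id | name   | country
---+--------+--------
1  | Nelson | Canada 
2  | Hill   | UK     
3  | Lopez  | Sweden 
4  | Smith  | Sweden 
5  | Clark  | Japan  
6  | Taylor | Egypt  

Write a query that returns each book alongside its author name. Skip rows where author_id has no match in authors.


INNER JOIN keeps only books rows whose author_id matches an id in authors. Walk through each book:
  - book 1 (Silent Waters): author_id=5 -> matches Clark
  - book 2 (Winter Gardens): author_id=2 -> matches Hill
  - book 3 (The Glass Key): author_id=NULL, no match -> dropped
  - book 4 (Stone Bridges): author_id=2 -> matches Hill
  - book 5 (The Blue Door): author_id=5 -> matches Clark
  - book 6 (Broken Clocks): author_id=6 -> matches Taylor
  - book 7 (Empty Rooms): author_id=2 -> matches Hill
  - book 8 (The Iron Gate): author_id=NULL, no match -> dropped
So 2 of 8 rows are dropped.

SQL:
SELECT a.title, b.name AS author
FROM books a
INNER JOIN authors b ON a.author_id = b.id

Result:
title          | author
---------------+-------
Silent Waters  | Clark 
Winter Gardens | Hill  
Stone Bridges  | Hill  
The Blue Door  | Clark 
Broken Clocks  | Taylor
Empty Rooms    | Hill  


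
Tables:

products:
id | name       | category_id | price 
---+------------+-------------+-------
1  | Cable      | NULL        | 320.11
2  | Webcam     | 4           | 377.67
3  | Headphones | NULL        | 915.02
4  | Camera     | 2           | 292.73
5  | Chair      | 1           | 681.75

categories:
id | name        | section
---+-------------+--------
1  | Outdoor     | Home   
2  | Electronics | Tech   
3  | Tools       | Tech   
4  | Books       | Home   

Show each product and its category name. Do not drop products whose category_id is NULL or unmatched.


LEFT JOIN keeps every row from products (the left table); where category_id has no match in categories, the category columns become NULL. Walk through each product:
  - product 1 (Cable): category_id=NULL, no match -> kept with NULL
  - product 2 (Webcam): category_id=4 -> matches Books
  - product 3 (Headphones): category_id=NULL, no match -> kept with NULL
  - product 4 (Camera): category_id=2 -> matches Electronics
  - product 5 (Chair): category_id=1 -> matches Outdoor
All 5 rows appear; 2 have NULL category.

SQL:
SELECT a.name, b.name AS category
FROM products a
LEFT JOIN categories b ON a.category_id = b.id

Result:
name       | category   
-----------+------------
Cable      | NULL       
Webcam     | Books      
Headphones | NULL       
Camera     | Electronics
Chair      | Outdoor    


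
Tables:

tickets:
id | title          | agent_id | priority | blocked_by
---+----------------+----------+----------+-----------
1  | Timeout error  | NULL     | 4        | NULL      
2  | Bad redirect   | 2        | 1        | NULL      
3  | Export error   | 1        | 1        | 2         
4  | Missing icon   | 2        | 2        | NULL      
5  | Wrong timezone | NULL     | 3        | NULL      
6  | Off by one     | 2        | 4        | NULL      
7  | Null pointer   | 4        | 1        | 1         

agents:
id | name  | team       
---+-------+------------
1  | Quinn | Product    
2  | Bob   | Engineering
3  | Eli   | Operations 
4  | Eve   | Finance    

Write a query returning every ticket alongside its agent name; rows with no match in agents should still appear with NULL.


LEFT JOIN keeps every row from tickets (the left table); where agent_id has no match in agents, the agent columns become NULL. Walk through each ticket:
  - ticket 1 (Timeout error): agent_id=NULL, no match -> kept with NULL
  - ticket 2 (Bad redirect): agent_id=2 -> matches Bob
  - ticket 3 (Export error): agent_id=1 -> matches Quinn
  - ticket 4 (Missing icon): agent_id=2 -> matches Bob
  - ticket 5 (Wrong timezone): agent_id=NULL, no match -> kept with NULL
  - ticket 6 (Off by one): agent_id=2 -> matches Bob
  - ticket 7 (Null pointer): agent_id=4 -> matches Eve
All 7 rows appear; 2 have NULL agent.

SQL:
SELECT a.title, b.name AS agent
FROM tickets a
LEFT JOIN agents b ON a.agent_id = b.id

Result:
title          | agent
---------------+------
Timeout error  | NULL 
Bad redirect   | Bob  
Export error   | Quinn
Missing icon   | Bob  
Wrong timezone | NULL 
Off by one     | Bob  
Null pointer   | Eve  


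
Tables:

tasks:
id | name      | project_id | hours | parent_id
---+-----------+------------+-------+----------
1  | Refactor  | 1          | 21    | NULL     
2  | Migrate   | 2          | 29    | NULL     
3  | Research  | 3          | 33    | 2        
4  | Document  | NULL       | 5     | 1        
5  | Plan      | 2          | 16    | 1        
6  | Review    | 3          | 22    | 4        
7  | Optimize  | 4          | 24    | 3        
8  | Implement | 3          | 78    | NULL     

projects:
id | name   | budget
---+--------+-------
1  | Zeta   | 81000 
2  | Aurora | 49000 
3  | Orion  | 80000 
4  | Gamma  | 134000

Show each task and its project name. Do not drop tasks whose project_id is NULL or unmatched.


LEFT JOIN keeps every row from tasks (the left table); where project_id has no match in projects, the project columns become NULL. Walk through each task:
  - task 1 (Refactor): project_id=1 -> matches Zeta
  - task 2 (Migrate): project_id=2 -> matches Aurora
  - task 3 (Research): project_id=3 -> matches Orion
  - task 4 (Document): project_id=NULL, no match -> kept with NULL
  - task 5 (Plan): project_id=2 -> matches Aurora
  - task 6 (Review): project_id=3 -> matches Orion
  - task 7 (Optimize): project_id=4 -> matches Gamma
  - task 8 (Implement): project_id=3 -> matches Orion
All 8 rows appear; 1 has NULL project.

SQL:
SELECT a.name, b.name AS project
FROM tasks a
LEFT JOIN projects b ON a.project_id = b.id

Result:
name      | project
----------+--------
Refactor  | Zeta   
Migrate   | Aurora 
Research  | Orion  
Document  | NULL   
Plan      | Aurora 
Review    | Orion  
Optimize  | Gamma  
Implement | Orion  


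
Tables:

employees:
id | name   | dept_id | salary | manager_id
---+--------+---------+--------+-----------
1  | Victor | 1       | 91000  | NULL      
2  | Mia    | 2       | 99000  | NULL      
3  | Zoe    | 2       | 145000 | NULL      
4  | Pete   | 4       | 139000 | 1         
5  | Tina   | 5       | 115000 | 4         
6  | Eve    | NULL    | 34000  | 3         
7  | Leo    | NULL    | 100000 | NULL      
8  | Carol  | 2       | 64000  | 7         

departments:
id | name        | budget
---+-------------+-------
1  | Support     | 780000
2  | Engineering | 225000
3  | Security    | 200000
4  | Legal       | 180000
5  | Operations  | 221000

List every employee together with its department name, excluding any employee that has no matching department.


INNER JOIN keeps only employees rows whose dept_id matches an id in departments. Walk through each employee:
  - employee 1 (Victor): dept_id=1 -> matches Support
  - employee 2 (Mia): dept_id=2 -> matches Engineering
  - employee 3 (Zoe): dept_id=2 -> matches Engineering
  - employee 4 (Pete): dept_id=4 -> matches Legal
  - employee 5 (Tina): dept_id=5 -> matches Operations
  - employee 6 (Eve): dept_id=NULL, no match -> dropped
  - employee 7 (Leo): dept_id=NULL, no match -> dropped
  - employee 8 (Carol): dept_id=2 -> matches Engineering
So 2 of 8 rows are dropped.

SQL:
SELECT a.name, b.name AS department
FROM employees a
INNER JOIN departments b ON a.dept_id = b.id

Result:
name   | department 
-------+------------
Victor | Support    
Mia    | Engineering
Zoe    | Engineering
Pete   | Legal      
Tina   | Operations 
Carol  | Engineering


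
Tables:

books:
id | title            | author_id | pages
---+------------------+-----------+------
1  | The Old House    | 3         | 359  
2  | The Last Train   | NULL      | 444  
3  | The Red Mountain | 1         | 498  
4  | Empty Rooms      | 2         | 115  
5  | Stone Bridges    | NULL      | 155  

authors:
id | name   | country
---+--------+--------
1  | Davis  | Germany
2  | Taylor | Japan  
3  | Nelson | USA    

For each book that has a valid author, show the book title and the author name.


INNER JOIN keeps only books rows whose author_id matches an id in authors. Walk through each book:
  - book 1 (The Old House): author_id=3 -> matches Nelson
  - book 2 (The Last Train): author_id=NULL, no match -> dropped
  - book 3 (The Red Mountain): author_id=1 -> matches Davis
  - book 4 (Empty Rooms): author_id=2 -> matches Taylor
  - book 5 (Stone Bridges): author_id=NULL, no match -> dropped
So 2 of 5 rows are dropped.

SQL:
SELECT a.title, b.name AS author
FROM books a
INNER JOIN authors b ON a.author_id = b.id

Result:
title            | author
-----------------+-------
The Old House    | Nelson
The Red Mountain | Davis 
Empty Rooms      | Taylor


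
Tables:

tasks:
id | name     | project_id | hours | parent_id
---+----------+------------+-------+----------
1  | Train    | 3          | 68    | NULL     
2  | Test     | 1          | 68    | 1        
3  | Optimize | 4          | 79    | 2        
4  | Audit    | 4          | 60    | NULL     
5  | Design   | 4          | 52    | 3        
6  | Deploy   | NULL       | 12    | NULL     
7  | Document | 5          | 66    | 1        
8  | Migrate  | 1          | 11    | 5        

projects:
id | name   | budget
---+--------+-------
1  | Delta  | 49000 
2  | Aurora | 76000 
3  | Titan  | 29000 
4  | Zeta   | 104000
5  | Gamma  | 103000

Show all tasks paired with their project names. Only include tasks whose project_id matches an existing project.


INNER JOIN keeps only tasks rows whose project_id matches an id in projects. Walk through each task:
  - task 1 (Train): project_id=3 -> matches Titan
  - task 2 (Test): project_id=1 -> matches Delta
  - task 3 (Optimize): project_id=4 -> matches Zeta
  - task 4 (Audit): project_id=4 -> matches Zeta
  - task 5 (Design): project_id=4 -> matches Zeta
  - task 6 (Deploy): project_id=NULL, no match -> dropped
  - task 7 (Document): project_id=5 -> matches Gamma
  - task 8 (Migrate): project_id=1 -> matches Delta
So 1 of 8 rows is dropped.

SQL:
SELECT a.name, b.name AS project
FROM tasks a
INNER JOIN projects b ON a.project_id = b.id

Result:
name     | project
---------+--------
Train    | Titan  
Test     | Delta  
Optimize | Zeta   
Audit    | Zeta   
Design   | Zeta   
Document | Gamma  
Migrate  | Delta  


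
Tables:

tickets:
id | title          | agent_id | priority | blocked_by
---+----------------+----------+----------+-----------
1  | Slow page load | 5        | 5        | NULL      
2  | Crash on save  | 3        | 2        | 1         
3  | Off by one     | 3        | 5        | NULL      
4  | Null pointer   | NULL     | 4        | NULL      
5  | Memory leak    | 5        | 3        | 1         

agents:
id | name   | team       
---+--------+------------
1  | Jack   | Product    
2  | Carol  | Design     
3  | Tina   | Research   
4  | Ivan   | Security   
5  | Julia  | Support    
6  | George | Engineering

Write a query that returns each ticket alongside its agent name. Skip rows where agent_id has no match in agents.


INNER JOIN keeps only tickets rows whose agent_id matches an id in agents. Walk through each ticket:
  - ticket 1 (Slow page load): agent_id=5 -> matches Julia
  - ticket 2 (Crash on save): agent_id=3 -> matches Tina
  - ticket 3 (Off by one): agent_id=3 -> matches Tina
  - ticket 4 (Null pointer): agent_id=NULL, no match -> dropped
  - ticket 5 (Memory leak): agent_id=5 -> matches Julia
So 1 of 5 rows is dropped.

SQL:
SELECT a.title, b.name AS agent
FROM tickets a
INNER JOIN agents b ON a.agent_id = b.id

Result:
title          | agent
---------------+------
Slow page load | Julia
Crash on save  | Tina 
Off by one     | Tina 
Memory leak    | Julia


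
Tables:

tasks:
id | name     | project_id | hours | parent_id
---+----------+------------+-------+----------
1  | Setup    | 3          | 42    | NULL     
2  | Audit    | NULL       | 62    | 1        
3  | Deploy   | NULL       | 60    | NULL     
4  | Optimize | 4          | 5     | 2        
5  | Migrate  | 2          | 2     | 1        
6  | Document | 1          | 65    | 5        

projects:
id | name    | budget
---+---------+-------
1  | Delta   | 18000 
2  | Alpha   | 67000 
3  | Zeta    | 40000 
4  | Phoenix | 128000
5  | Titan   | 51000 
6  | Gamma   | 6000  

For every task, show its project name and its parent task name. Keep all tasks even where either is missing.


Two LEFT JOINs from the same base table tasks: one to projects via project_id, one to tasks itself via parent_id. Both are LEFT so every task is preserved.
Match against projects:
  - task 1 (Setup): project_id=3 -> matches Zeta
  - task 2 (Audit): project_id=NULL, no match -> kept with NULL
  - task 3 (Deploy): project_id=NULL, no match -> kept with NULL
  - task 4 (Optimize): project_id=4 -> matches Phoenix
  - task 5 (Migrate): project_id=2 -> matches Alpha
  - task 6 (Document): project_id=1 -> matches Delta
Match against tasks (self):
  - task 1 (Setup): parent_id=NULL -> NULL
  - task 2 (Audit): parent_id=1 -> Setup
  - task 3 (Deploy): parent_id=NULL -> NULL
  - task 4 (Optimize): parent_id=2 -> Audit
  - task 5 (Migrate): parent_id=1 -> Setup
  - task 6 (Document): parent_id=5 -> Migrate

SQL:
SELECT a.name, b.name AS project, c.name AS parent
FROM tasks a
LEFT JOIN projects b ON a.project_id = b.id
LEFT JOIN tasks c ON a.parent_id = c.id

Result:
name     | project | parent 
---------+---------+--------
Setup    | Zeta    | NULL   
Audit    | NULL    | Setup  
Deploy   | NULL    | NULL   
Optimize | Phoenix | Audit  
Migrate  | Alpha   | Setup  
Document | Delta   | Migrate


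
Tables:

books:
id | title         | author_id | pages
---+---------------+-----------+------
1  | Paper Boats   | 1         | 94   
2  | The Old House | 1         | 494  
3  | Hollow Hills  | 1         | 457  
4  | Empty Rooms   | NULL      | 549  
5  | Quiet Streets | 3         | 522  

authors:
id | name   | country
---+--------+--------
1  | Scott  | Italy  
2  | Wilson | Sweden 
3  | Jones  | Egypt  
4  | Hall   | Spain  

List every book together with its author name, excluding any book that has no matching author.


INNER JOIN keeps only books rows whose author_id matches an id in authors. Walk through each book:
  - book 1 (Paper Boats): author_id=1 -> matches Scott
  - book 2 (The Old House): author_id=1 -> matches Scott
  - book 3 (Hollow Hills): author_id=1 -> matches Scott
  - book 4 (Empty Rooms): author_id=NULL, no match -> dropped
  - book 5 (Quiet Streets): author_id=3 -> matches Jones
So 1 of 5 rows is dropped.

SQL:
SELECT a.title, b.name AS author
FROM books a
INNER JOIN authors b ON a.author_id = b.id

Result:
title         | author
--------------+-------
Paper Boats   | Scott 
The Old House | Scott 
Hollow Hills  | Scott 
Quiet Streets | Jones 


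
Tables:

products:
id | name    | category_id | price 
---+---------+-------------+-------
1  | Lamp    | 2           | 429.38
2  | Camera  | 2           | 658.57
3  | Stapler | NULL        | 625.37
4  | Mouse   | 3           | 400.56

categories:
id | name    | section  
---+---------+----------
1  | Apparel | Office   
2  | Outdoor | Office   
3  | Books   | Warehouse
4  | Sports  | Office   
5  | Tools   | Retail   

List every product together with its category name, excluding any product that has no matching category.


INNER JOIN keeps only products rows whose category_id matches an id in categories. Walk through each product:
  - product 1 (Lamp): category_id=2 -> matches Outdoor
  - product 2 (Camera): category_id=2 -> matches Outdoor
  - product 3 (Stapler): category_id=NULL, no match -> dropped
  - product 4 (Mouse): category_id=3 -> matches Books
So 1 of 4 rows is dropped.

SQL:
SELECT a.name, b.name AS category
FROM products a
INNER JOIN categories b ON a.category_id = b.id

Result:
name   | category
-------+---------
Lamp   | Outdoor 
Camera | Outdoor 
Mouse  | Books   
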